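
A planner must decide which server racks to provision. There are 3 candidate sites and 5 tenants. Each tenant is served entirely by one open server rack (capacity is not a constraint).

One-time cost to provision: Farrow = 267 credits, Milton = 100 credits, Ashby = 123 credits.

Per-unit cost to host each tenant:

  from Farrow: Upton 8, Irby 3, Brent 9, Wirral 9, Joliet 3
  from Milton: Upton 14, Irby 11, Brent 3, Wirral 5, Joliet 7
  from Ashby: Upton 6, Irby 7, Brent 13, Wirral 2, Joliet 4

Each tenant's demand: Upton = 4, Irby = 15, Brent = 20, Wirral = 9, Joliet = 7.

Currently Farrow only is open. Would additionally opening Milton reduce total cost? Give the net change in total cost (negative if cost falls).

Current service cost with {Farrow}: 359.
Adding Milton: each tenant re-picks its cheapest; new service cost 203, saving 156.
Extra fixed cost: 100. Net change = 100 − 156 = -56.
(Totals: 626 → 570.)

Yes — net change −56 (cost falls by 56).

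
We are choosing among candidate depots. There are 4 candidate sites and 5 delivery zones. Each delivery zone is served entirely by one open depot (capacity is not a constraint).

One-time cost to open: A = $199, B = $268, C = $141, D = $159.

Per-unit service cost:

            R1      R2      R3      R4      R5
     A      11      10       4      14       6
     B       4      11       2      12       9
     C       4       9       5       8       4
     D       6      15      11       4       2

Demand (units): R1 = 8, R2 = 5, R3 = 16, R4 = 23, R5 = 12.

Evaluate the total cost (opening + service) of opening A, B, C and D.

Each delivery zone is assigned to its cheapest site among the open ones.
{A, B, C, D}: R1→B 4·8=32, R2→C 9·5=45, R3→B 2·16=32, R4→D 4·23=92, R5→D 2·12=24. Service 225; fixed 767; total 992.

Total cost: 992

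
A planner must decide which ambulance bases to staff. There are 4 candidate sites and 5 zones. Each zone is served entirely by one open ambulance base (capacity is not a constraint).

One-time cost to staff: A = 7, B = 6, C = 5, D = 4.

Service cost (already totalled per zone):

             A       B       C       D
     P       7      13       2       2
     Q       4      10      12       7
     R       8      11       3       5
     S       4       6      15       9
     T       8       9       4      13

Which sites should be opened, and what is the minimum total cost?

Open A and C; minimum total cost 29.

For any fixed open set, each zone goes to its cheapest open site; total = fixed + service.
{A, C}: P→C 2, Q→A 4, R→C 3, S→A 4, T→C 4. Service 17; fixed 12; total 29.
{A, C, D}: service 17 + fixed 16 = 33
{A, D}: service 23 + fixed 11 = 34
{A, B, C, D}: service 17 + fixed 22 = 39
No other subset beats 29.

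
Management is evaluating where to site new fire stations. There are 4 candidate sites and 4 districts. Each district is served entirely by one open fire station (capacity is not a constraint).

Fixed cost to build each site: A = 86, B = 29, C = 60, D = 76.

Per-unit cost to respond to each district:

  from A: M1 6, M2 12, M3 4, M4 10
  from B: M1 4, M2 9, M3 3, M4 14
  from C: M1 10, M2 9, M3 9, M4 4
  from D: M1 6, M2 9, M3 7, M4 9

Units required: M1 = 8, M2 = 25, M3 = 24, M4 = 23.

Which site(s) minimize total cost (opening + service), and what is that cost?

Open B and C; minimum total cost 510.

For any fixed open set, each district goes to its cheapest open site; total = fixed + service.
{B, C}: M1→B 4·8=32, M2→B 9·25=225, M3→B 3·24=72, M4→C 4·23=92. Service 421; fixed 89; total 510.
{B, C, D}: service 421 + fixed 165 = 586
{A, B, C}: service 421 + fixed 175 = 596
{A, B, C, D}: service 421 + fixed 251 = 672
No other subset beats 510.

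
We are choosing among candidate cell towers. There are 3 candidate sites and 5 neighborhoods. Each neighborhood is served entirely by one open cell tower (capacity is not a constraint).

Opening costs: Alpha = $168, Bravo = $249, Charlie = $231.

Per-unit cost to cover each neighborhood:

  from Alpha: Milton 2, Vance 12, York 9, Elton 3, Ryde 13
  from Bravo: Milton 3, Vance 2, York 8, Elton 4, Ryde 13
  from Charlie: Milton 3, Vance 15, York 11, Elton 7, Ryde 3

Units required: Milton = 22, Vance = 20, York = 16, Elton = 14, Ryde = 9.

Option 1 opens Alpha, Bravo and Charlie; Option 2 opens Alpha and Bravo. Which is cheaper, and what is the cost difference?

Option 2 is cheaper by 141.

Option 1: {Alpha, Bravo, Charlie}: Milton→Alpha 2·22=44, Vance→Bravo 2·20=40, York→Bravo 8·16=128, Elton→Alpha 3·14=42, Ryde→Charlie 3·9=27. Service 281; fixed 648; total 929.
Option 2: {Alpha, Bravo}: Milton→Alpha 2·22=44, Vance→Bravo 2·20=40, York→Bravo 8·16=128, Elton→Alpha 3·14=42, Ryde→Alpha 13·9=117. Service 371; fixed 417; total 788.
Difference: |929 − 788| = 141.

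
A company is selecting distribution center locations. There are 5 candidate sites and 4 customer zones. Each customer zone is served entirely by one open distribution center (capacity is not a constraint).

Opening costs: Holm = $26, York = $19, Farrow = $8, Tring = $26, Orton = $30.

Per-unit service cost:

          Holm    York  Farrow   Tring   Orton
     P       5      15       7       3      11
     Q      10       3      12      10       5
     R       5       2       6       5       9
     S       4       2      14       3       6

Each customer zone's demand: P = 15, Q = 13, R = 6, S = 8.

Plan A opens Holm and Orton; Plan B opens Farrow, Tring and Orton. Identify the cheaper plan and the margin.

Plan A: {Holm, Orton}: P→Holm 5·15=75, Q→Orton 5·13=65, R→Holm 5·6=30, S→Holm 4·8=32. Service 202; fixed 56; total 258.
Plan B: {Farrow, Tring, Orton}: P→Tring 3·15=45, Q→Orton 5·13=65, R→Tring 5·6=30, S→Tring 3·8=24. Service 164; fixed 64; total 228.
Difference: |258 − 228| = 30.

Plan B is cheaper by 30.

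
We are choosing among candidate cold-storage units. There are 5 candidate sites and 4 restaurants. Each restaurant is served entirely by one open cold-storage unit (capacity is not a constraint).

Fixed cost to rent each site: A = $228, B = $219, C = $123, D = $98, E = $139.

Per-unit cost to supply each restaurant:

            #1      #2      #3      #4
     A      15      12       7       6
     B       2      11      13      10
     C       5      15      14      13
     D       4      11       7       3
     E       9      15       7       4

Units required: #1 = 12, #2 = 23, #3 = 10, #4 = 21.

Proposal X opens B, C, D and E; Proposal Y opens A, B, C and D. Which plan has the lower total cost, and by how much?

Proposal X: {B, C, D, E}: #1→B 2·12=24, #2→B 11·23=253, #3→D 7·10=70, #4→D 3·21=63. Service 410; fixed 579; total 989.
Proposal Y: {A, B, C, D}: #1→B 2·12=24, #2→B 11·23=253, #3→A 7·10=70, #4→D 3·21=63. Service 410; fixed 668; total 1078.
Difference: |989 − 1078| = 89.

Proposal X is cheaper by 89.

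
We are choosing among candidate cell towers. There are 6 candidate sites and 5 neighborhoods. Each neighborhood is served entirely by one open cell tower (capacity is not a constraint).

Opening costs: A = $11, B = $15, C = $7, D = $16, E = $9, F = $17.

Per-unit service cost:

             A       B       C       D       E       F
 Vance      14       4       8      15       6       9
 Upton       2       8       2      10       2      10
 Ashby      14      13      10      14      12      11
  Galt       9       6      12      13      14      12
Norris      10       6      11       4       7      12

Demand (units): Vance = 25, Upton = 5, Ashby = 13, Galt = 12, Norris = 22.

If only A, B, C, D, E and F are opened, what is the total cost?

Total cost: 475

Each neighborhood is assigned to its cheapest site among the open ones.
{A, B, C, D, E, F}: Vance→B 4·25=100, Upton→A 2·5=10, Ashby→C 10·13=130, Galt→B 6·12=72, Norris→D 4·22=88. Service 400; fixed 75; total 475.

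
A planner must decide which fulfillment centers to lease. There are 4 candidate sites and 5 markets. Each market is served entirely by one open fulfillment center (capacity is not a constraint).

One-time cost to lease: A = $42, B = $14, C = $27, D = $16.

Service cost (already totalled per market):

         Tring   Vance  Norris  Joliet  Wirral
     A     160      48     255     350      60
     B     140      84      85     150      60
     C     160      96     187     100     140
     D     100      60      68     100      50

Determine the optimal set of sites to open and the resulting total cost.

Open D only; minimum total cost 394.

For any fixed open set, each market goes to its cheapest open site; total = fixed + service.
{D}: Tring→D 100, Vance→D 60, Norris→D 68, Joliet→D 100, Wirral→D 50. Service 378; fixed 16; total 394.
{B, D}: service 378 + fixed 30 = 408
{C, D}: service 378 + fixed 43 = 421
{A, B, C, D}: Tring→D 100, Vance→A 48, Norris→D 68, Joliet→C 100, Wirral→D 50. Service 366; fixed 99; total 465.
No other subset beats 394.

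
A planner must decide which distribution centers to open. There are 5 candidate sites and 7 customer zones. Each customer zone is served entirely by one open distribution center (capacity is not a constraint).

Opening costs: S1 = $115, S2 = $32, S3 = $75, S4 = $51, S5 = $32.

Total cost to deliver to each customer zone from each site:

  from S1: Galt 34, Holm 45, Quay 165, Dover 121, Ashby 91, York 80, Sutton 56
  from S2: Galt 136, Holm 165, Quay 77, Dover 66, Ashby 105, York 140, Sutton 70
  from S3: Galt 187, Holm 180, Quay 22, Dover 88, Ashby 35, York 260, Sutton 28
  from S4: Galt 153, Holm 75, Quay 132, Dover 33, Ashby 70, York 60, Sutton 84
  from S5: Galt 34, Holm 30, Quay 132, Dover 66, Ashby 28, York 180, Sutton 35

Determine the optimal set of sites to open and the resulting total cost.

For any fixed open set, each customer zone goes to its cheapest open site; total = fixed + service.
{S3, S4, S5}: Galt→S5 34, Holm→S5 30, Quay→S3 22, Dover→S4 33, Ashby→S5 28, York→S4 60, Sutton→S3 28. Service 235; fixed 158; total 393.
{S2, S4, S5}: Galt→S5 34, Holm→S5 30, Quay→S2 77, Dover→S4 33, Ashby→S5 28, York→S4 60, Sutton→S5 35. Service 297; fixed 115; total 412.
{S2, S3, S4, S5}: Galt→S5 34, Holm→S5 30, Quay→S3 22, Dover→S4 33, Ashby→S5 28, York→S4 60, Sutton→S3 28. Service 235; fixed 190; total 425.
{S1, S2, S3, S4, S5}: service 235 + fixed 305 = 540
No other subset beats 393.

Open S3, S4 and S5; minimum total cost 393.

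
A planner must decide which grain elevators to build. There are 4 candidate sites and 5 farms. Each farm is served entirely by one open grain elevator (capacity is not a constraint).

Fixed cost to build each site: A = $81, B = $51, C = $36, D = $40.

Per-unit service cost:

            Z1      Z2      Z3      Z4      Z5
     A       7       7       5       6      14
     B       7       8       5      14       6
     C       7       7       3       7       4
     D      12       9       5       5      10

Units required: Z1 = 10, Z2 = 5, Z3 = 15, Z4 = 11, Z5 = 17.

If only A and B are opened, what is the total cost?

Total cost: 480

Each farm is assigned to its cheapest site among the open ones.
{A, B}: Z1→A 7·10=70, Z2→A 7·5=35, Z3→A 5·15=75, Z4→A 6·11=66, Z5→B 6·17=102. Service 348; fixed 132; total 480.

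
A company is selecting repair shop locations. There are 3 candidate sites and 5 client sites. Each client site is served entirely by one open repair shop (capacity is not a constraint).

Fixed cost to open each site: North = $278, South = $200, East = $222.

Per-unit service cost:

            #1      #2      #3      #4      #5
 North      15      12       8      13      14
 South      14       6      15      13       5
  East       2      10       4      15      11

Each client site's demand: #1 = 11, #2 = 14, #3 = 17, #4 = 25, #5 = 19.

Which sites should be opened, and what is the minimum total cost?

Open South and East; minimum total cost 1016.

For any fixed open set, each client site goes to its cheapest open site; total = fixed + service.
{South, East}: #1→East 2·11=22, #2→South 6·14=84, #3→East 4·17=68, #4→South 13·25=325, #5→South 5·19=95. Service 594; fixed 422; total 1016.
{East}: service 814 + fixed 222 = 1036
{South}: service 913 + fixed 200 = 1113
{North, South, East}: service 594 + fixed 700 = 1294
(All 7 nonempty subsets were checked; South and East is lowest.)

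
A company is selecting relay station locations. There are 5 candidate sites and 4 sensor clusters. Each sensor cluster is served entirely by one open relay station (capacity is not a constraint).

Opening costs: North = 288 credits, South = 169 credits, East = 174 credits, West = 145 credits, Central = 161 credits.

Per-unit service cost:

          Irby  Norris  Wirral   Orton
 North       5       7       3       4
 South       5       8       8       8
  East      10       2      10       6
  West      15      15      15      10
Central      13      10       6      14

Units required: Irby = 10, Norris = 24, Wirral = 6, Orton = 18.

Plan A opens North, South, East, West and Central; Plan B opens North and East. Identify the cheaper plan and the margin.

Plan A: {North, South, East, West, Central}: Irby→North 5·10=50, Norris→East 2·24=48, Wirral→North 3·6=18, Orton→North 4·18=72. Service 188; fixed 937; total 1125.
Plan B: {North, East}: Irby→North 5·10=50, Norris→East 2·24=48, Wirral→North 3·6=18, Orton→North 4·18=72. Service 188; fixed 462; total 650.
Difference: |1125 − 650| = 475.

Plan B is cheaper by 475.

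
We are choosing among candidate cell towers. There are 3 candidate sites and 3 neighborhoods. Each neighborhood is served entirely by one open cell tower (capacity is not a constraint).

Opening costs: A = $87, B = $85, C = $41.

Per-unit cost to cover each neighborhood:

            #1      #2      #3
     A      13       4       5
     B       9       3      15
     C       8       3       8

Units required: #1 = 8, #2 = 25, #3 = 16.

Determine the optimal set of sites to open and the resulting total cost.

Open C only; minimum total cost 308.

For any fixed open set, each neighborhood goes to its cheapest open site; total = fixed + service.
{C}: #1→C 8·8=64, #2→C 3·25=75, #3→C 8·16=128. Service 267; fixed 41; total 308.
{A, C}: service 219 + fixed 128 = 347
{A}: service 284 + fixed 87 = 371
{A, B, C}: #1→C 8·8=64, #2→B 3·25=75, #3→A 5·16=80. Service 219; fixed 213; total 432.
No other subset beats 308.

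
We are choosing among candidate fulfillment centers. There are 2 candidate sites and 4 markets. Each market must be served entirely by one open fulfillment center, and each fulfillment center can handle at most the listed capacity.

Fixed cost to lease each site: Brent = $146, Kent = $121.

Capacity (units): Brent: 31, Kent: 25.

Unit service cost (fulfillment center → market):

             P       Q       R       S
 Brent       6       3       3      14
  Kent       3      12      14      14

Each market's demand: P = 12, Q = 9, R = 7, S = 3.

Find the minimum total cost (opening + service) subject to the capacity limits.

Minimum total cost: 308

Open {Brent}: P→Brent 6·12=72, Q→Brent 3·9=27, R→Brent 3·7=21, S→Brent 14·3=42.
Loads: Brent carries 31/31. Service 162; fixed 146; total 308.
Next best feasible plan costs 393.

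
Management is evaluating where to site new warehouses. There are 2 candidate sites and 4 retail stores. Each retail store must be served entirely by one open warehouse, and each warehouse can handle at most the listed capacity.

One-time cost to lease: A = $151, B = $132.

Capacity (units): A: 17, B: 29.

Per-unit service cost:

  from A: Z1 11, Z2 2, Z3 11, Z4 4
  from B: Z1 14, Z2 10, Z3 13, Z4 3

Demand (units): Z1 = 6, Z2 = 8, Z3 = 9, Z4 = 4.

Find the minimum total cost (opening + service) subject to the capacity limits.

Minimum total cost: 425

Open {B}: Z1→B 14·6=84, Z2→B 10·8=80, Z3→B 13·9=117, Z4→B 3·4=12.
Loads: B carries 27/29. Service 293; fixed 132; total 425.
Next best feasible plan costs 494.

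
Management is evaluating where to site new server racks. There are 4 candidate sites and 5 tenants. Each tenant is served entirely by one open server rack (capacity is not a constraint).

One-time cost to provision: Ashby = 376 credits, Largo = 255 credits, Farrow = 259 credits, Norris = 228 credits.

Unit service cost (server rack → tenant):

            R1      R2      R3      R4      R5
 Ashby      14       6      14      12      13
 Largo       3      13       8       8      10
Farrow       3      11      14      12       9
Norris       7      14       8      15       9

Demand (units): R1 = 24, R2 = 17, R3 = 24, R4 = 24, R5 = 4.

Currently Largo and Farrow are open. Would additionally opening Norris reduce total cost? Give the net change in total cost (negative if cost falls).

No — net change +228 (cost rises by 228).

Current service cost with {Largo, Farrow}: 679.
Adding Norris: each tenant re-picks its cheapest; new service cost 679, saving 0.
Extra fixed cost: 228. Net change = 228 − 0 = 228.
(Totals: 1193 → 1421.)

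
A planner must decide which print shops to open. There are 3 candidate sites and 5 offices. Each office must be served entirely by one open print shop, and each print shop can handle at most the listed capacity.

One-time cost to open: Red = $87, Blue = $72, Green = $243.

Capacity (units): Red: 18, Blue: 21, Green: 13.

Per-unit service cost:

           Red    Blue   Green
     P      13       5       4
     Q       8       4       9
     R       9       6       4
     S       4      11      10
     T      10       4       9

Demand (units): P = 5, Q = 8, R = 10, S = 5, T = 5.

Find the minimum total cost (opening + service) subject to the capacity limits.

Minimum total cost: 346

Open {Red, Blue}: P→Blue 5·5=25, Q→Blue 4·8=32, R→Red 9·10=90, S→Red 4·5=20, T→Blue 4·5=20.
Loads: Red carries 15/18, Blue carries 18/21. Service 187; fixed 159; total 346.
Next best feasible plan costs 348.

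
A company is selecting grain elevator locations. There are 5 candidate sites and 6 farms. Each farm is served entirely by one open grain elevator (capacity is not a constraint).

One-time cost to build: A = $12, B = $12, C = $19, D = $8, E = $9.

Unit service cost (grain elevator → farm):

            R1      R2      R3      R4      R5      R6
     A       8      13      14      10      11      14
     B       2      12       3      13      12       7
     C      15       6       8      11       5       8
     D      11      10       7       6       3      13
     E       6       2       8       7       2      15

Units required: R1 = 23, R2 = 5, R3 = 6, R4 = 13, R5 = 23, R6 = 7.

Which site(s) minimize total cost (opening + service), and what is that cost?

For any fixed open set, each farm goes to its cheapest open site; total = fixed + service.
{B, D, E}: R1→B 2·23=46, R2→E 2·5=10, R3→B 3·6=18, R4→D 6·13=78, R5→E 2·23=46, R6→B 7·7=49. Service 247; fixed 29; total 276.
{B, E}: service 260 + fixed 21 = 281
{A, B, D, E}: R1→B 2·23=46, R2→E 2·5=10, R3→B 3·6=18, R4→D 6·13=78, R5→E 2·23=46, R6→B 7·7=49. Service 247; fixed 41; total 288.
{A, B, C, D, E}: R1→B 2·23=46, R2→E 2·5=10, R3→B 3·6=18, R4→D 6·13=78, R5→E 2·23=46, R6→B 7·7=49. Service 247; fixed 60; total 307.
No other subset beats 276.

Open B, D and E; minimum total cost 276.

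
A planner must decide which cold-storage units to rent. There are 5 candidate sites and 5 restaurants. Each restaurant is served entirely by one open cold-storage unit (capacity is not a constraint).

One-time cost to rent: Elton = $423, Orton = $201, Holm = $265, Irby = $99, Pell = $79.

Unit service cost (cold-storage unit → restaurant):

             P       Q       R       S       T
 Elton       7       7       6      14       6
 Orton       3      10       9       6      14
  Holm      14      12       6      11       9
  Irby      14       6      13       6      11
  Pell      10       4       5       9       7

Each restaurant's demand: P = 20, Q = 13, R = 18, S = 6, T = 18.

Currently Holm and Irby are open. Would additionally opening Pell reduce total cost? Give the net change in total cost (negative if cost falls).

Current service cost with {Holm, Irby}: 664.
Adding Pell: each restaurant re-picks its cheapest; new service cost 504, saving 160.
Extra fixed cost: 79. Net change = 79 − 160 = -81.
(Totals: 1028 → 947.)

Yes — net change −81 (cost falls by 81).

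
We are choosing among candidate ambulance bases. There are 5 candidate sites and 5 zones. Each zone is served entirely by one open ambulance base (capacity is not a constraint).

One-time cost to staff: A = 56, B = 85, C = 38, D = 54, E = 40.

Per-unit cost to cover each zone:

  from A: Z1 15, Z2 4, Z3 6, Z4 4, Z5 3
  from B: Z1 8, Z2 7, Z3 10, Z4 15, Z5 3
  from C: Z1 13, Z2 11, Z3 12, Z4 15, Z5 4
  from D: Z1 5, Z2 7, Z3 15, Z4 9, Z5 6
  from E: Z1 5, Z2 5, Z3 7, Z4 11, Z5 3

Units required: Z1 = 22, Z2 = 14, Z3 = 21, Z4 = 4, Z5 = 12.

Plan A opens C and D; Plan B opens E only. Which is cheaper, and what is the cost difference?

Plan A: {C, D}: Z1→D 5·22=110, Z2→D 7·14=98, Z3→C 12·21=252, Z4→D 9·4=36, Z5→C 4·12=48. Service 544; fixed 92; total 636.
Plan B: {E}: Z1→E 5·22=110, Z2→E 5·14=70, Z3→E 7·21=147, Z4→E 11·4=44, Z5→E 3·12=36. Service 407; fixed 40; total 447.
Difference: |636 − 447| = 189.

Plan B is cheaper by 189.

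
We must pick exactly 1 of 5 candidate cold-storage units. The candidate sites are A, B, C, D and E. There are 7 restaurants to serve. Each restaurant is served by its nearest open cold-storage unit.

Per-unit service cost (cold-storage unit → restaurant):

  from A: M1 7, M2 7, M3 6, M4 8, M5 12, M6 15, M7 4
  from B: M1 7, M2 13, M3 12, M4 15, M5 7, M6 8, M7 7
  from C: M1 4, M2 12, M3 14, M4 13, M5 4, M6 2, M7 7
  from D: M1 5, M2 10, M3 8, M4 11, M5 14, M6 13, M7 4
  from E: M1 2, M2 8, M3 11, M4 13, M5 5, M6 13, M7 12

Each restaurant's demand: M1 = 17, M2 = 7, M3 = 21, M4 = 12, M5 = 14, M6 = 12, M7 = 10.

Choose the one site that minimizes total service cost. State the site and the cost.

Choose C only; total service cost 752.

With exactly 1 open, each restaurant uses its cheapest among the chosen.
{C}: M1→C 4·17=68, M2→C 12·7=84, M3→C 14·21=294, M4→C 13·12=156, M5→C 4·14=56, M6→C 2·12=24, M7→C 7·10=70. Service cost 752.
{A}: service cost 778
{E}: service cost 823
Among all 5 size-1 choices, {C} is lowest.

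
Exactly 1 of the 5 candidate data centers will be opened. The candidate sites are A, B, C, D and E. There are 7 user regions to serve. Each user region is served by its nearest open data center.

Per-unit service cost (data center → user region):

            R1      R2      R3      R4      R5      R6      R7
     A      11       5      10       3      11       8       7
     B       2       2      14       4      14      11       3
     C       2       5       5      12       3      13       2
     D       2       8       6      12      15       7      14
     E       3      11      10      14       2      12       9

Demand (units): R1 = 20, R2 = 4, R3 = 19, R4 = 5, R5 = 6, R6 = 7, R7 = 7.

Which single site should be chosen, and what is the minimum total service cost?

Choose C only; total service cost 338.

With exactly 1 open, each user region uses its cheapest among the chosen.
{C}: R1→C 2·20=40, R2→C 5·4=20, R3→C 5·19=95, R4→C 12·5=60, R5→C 3·6=18, R6→C 13·7=91, R7→C 2·7=14. Service cost 338.
{D}: service cost 483
{B}: service cost 516
Among all 5 size-1 choices, {C} is lowest.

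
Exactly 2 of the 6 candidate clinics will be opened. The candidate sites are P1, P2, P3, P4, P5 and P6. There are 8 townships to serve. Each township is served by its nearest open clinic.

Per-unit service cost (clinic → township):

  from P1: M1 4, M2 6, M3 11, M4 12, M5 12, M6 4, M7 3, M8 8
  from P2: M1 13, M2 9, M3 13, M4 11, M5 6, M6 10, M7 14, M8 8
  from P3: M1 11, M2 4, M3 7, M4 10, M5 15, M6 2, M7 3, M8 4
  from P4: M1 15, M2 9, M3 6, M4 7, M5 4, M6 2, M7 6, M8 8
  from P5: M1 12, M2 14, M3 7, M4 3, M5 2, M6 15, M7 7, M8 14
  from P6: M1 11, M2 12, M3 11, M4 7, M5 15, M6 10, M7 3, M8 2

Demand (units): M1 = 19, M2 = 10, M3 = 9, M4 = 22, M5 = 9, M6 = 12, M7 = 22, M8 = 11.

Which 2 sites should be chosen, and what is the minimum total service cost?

Choose P1 and P5; total service cost 485.

With exactly 2 open, each township uses its cheapest among the chosen.
{P1, P5}: M1→P1 4·19=76, M2→P1 6·10=60, M3→P5 7·9=63, M4→P5 3·22=66, M5→P5 2·9=18, M6→P1 4·12=48, M7→P1 3·22=66, M8→P1 8·11=88. Service cost 485.
{P3, P5}: service cost 530
{P1, P4}: service cost 558
Among all 15 size-2 choices, {P1, P5} is lowest.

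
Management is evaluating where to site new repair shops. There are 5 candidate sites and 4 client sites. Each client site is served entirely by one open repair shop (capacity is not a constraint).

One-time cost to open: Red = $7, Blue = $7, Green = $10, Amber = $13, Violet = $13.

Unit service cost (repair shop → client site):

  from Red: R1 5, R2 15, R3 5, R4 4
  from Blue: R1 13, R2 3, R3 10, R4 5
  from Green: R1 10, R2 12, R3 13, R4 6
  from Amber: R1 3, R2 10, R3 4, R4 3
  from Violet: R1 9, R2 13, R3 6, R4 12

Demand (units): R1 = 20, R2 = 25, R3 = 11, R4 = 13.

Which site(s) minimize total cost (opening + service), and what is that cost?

Open Blue and Amber; minimum total cost 238.

For any fixed open set, each client site goes to its cheapest open site; total = fixed + service.
{Blue, Amber}: R1→Amber 3·20=60, R2→Blue 3·25=75, R3→Amber 4·11=44, R4→Amber 3·13=39. Service 218; fixed 20; total 238.
{Red, Blue, Amber}: service 218 + fixed 27 = 245
{Blue, Green, Amber}: R1→Amber 3·20=60, R2→Blue 3·25=75, R3→Amber 4·11=44, R4→Amber 3·13=39. Service 218; fixed 30; total 248.
{Red, Blue, Green, Amber, Violet}: R1→Amber 3·20=60, R2→Blue 3·25=75, R3→Amber 4·11=44, R4→Amber 3·13=39. Service 218; fixed 50; total 268.
No other subset beats 238.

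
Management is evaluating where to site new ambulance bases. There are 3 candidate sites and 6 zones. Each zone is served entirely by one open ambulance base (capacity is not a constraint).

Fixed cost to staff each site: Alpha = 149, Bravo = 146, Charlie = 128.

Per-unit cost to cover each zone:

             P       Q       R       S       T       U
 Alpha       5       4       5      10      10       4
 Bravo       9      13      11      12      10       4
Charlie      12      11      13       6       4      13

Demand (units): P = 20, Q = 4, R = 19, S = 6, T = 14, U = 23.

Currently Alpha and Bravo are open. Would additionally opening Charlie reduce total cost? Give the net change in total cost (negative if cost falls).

Current service cost with {Alpha, Bravo}: 503.
Adding Charlie: each zone re-picks its cheapest; new service cost 395, saving 108.
Extra fixed cost: 128. Net change = 128 − 108 = 20.
(Totals: 798 → 818.)

No — net change +20 (cost rises by 20).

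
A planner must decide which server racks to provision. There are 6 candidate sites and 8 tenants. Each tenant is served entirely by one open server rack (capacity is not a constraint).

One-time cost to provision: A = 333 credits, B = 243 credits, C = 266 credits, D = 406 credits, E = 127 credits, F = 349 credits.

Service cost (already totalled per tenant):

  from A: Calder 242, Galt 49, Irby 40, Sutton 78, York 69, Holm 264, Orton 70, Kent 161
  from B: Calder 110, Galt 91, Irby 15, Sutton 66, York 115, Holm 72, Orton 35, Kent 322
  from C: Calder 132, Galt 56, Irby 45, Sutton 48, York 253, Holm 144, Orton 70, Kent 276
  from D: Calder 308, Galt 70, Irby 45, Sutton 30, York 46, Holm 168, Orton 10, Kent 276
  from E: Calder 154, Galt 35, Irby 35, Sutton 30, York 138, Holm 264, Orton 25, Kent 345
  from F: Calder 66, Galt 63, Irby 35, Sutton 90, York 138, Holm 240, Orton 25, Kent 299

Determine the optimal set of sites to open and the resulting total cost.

For any fixed open set, each tenant goes to its cheapest open site; total = fixed + service.
{B}: Calder→B 110, Galt→B 91, Irby→B 15, Sutton→B 66, York→B 115, Holm→B 72, Orton→B 35, Kent→B 322. Service 826; fixed 243; total 1069.
{B, E}: service 724 + fixed 370 = 1094
{A, B}: service 577 + fixed 576 = 1153
{A, B, C, D, E, F}: Calder→F 66, Galt→E 35, Irby→B 15, Sutton→D 30, York→D 46, Holm→B 72, Orton→D 10, Kent→A 161. Service 435; fixed 1724; total 2159.
No other subset beats 1069.

Open B only; minimum total cost 1069.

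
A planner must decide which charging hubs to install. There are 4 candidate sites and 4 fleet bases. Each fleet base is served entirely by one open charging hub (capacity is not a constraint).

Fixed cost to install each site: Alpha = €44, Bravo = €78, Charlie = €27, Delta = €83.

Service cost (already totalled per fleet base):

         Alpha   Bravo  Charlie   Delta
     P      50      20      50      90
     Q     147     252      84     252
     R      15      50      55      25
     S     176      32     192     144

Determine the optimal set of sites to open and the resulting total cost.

Open Bravo and Charlie; minimum total cost 291.

For any fixed open set, each fleet base goes to its cheapest open site; total = fixed + service.
{Bravo, Charlie}: P→Bravo 20, Q→Charlie 84, R→Bravo 50, S→Bravo 32. Service 186; fixed 105; total 291.
{Alpha, Bravo, Charlie}: service 151 + fixed 149 = 300
{Alpha, Bravo}: service 214 + fixed 122 = 336
{Alpha, Bravo, Charlie, Delta}: P→Bravo 20, Q→Charlie 84, R→Alpha 15, S→Bravo 32. Service 151; fixed 232; total 383.
No other subset beats 291.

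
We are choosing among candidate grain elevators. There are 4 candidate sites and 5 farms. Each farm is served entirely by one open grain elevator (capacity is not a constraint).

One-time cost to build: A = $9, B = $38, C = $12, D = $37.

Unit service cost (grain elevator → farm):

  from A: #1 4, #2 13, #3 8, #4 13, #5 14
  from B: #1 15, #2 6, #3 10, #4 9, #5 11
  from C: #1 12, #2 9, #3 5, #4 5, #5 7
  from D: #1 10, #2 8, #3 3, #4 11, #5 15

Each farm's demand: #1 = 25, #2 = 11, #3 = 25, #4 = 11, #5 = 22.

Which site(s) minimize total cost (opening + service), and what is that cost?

For any fixed open set, each farm goes to its cheapest open site; total = fixed + service.
{A, C, D}: #1→A 4·25=100, #2→D 8·11=88, #3→D 3·25=75, #4→C 5·11=55, #5→C 7·22=154. Service 472; fixed 58; total 530.
{A, B, C, D}: #1→A 4·25=100, #2→B 6·11=66, #3→D 3·25=75, #4→C 5·11=55, #5→C 7·22=154. Service 450; fixed 96; total 546.
{A, C}: service 533 + fixed 21 = 554
{A}: #1→A 4·25=100, #2→A 13·11=143, #3→A 8·25=200, #4→A 13·11=143, #5→A 14·22=308. Service 894; fixed 9; total 903.
No other subset beats 530.

Open A, C and D; minimum total cost 530.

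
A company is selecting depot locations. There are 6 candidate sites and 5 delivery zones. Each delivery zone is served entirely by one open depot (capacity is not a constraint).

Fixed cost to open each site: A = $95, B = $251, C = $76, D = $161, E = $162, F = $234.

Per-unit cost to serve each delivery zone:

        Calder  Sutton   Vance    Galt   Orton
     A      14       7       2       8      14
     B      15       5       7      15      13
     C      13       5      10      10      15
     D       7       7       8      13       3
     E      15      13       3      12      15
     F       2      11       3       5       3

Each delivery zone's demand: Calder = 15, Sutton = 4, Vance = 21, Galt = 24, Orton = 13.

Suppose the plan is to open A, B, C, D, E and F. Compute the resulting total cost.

Total cost: 1230

Each delivery zone is assigned to its cheapest site among the open ones.
{A, B, C, D, E, F}: Calder→F 2·15=30, Sutton→B 5·4=20, Vance→A 2·21=42, Galt→F 5·24=120, Orton→D 3·13=39. Service 251; fixed 979; total 1230.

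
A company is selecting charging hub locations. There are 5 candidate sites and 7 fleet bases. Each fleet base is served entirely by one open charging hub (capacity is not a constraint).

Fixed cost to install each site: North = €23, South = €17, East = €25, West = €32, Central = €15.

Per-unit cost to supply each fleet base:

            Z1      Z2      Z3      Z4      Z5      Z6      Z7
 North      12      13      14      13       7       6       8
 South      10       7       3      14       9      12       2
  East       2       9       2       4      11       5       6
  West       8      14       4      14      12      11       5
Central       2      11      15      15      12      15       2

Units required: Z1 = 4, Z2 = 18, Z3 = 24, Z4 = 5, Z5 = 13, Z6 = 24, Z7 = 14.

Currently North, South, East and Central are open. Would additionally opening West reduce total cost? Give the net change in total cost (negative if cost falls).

Current service cost with {North, South, East, Central}: 441.
Adding West: each fleet base re-picks its cheapest; new service cost 441, saving 0.
Extra fixed cost: 32. Net change = 32 − 0 = 32.
(Totals: 521 → 553.)

No — net change +32 (cost rises by 32).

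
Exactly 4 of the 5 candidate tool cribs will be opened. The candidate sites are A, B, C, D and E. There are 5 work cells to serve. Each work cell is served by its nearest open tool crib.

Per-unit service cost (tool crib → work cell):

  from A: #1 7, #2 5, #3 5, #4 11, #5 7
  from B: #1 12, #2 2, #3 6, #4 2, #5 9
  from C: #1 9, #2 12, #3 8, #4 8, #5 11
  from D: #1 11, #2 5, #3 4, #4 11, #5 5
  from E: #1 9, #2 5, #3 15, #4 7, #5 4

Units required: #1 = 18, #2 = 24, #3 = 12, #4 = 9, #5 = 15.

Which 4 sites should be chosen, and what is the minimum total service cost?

With exactly 4 open, each work cell uses its cheapest among the chosen.
{A, B, D, E}: #1→A 7·18=126, #2→B 2·24=48, #3→D 4·12=48, #4→B 2·9=18, #5→E 4·15=60. Service cost 300.
{A, B, C, E}: service cost 312
{A, B, C, D}: service cost 315
Among all 5 size-4 choices, {A, B, D, E} is lowest.

Choose A, B, D and E; total service cost 300.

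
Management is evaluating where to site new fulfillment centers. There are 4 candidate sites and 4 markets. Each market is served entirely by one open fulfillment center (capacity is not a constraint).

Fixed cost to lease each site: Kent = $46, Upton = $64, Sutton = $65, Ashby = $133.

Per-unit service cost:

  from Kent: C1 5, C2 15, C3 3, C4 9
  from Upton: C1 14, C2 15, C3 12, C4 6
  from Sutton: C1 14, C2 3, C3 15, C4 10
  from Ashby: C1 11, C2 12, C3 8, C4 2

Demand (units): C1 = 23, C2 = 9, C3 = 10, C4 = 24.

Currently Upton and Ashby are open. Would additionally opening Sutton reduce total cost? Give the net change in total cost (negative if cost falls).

Yes — net change −16 (cost falls by 16).

Current service cost with {Upton, Ashby}: 489.
Adding Sutton: each market re-picks its cheapest; new service cost 408, saving 81.
Extra fixed cost: 65. Net change = 65 − 81 = -16.
(Totals: 686 → 670.)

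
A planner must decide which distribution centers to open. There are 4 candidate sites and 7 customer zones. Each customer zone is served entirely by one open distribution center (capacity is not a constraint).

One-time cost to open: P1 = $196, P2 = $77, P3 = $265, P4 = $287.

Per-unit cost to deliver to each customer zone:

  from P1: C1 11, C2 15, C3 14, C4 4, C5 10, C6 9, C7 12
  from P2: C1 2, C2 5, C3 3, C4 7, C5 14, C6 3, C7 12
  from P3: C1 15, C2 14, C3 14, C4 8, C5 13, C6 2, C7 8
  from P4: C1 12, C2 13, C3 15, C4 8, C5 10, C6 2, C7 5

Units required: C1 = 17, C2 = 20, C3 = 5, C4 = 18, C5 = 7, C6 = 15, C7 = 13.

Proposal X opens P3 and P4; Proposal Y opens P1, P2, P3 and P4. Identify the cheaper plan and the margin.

Proposal Y is cheaper by 184.

Proposal X: {P3, P4}: C1→P4 12·17=204, C2→P4 13·20=260, C3→P3 14·5=70, C4→P3 8·18=144, C5→P4 10·7=70, C6→P3 2·15=30, C7→P4 5·13=65. Service 843; fixed 552; total 1395.
Proposal Y: {P1, P2, P3, P4}: C1→P2 2·17=34, C2→P2 5·20=100, C3→P2 3·5=15, C4→P1 4·18=72, C5→P1 10·7=70, C6→P3 2·15=30, C7→P4 5·13=65. Service 386; fixed 825; total 1211.
Difference: |1395 − 1211| = 184.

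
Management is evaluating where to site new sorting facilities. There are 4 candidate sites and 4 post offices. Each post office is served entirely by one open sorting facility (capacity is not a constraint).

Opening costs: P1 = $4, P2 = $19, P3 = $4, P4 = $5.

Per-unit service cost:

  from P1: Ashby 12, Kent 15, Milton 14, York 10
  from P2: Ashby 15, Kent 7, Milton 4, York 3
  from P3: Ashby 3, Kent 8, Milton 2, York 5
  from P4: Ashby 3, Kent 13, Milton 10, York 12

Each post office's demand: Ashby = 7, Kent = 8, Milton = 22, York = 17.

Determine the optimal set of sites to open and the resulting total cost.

Open P2 and P3; minimum total cost 195.

For any fixed open set, each post office goes to its cheapest open site; total = fixed + service.
{P2, P3}: Ashby→P3 3·7=21, Kent→P2 7·8=56, Milton→P3 2·22=44, York→P2 3·17=51. Service 172; fixed 23; total 195.
{P1, P2, P3}: Ashby→P3 3·7=21, Kent→P2 7·8=56, Milton→P3 2·22=44, York→P2 3·17=51. Service 172; fixed 27; total 199.
{P2, P3, P4}: Ashby→P3 3·7=21, Kent→P2 7·8=56, Milton→P3 2·22=44, York→P2 3·17=51. Service 172; fixed 28; total 200.
{P1, P2, P3, P4}: Ashby→P3 3·7=21, Kent→P2 7·8=56, Milton→P3 2·22=44, York→P2 3·17=51. Service 172; fixed 32; total 204.
No other subset beats 195.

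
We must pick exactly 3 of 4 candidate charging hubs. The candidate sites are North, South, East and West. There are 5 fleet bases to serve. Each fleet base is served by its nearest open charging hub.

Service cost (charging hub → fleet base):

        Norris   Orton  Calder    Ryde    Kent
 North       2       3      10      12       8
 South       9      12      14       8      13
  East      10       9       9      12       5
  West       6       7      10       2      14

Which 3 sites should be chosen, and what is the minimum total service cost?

Choose North, East and West; total service cost 21.

With exactly 3 open, each fleet base uses its cheapest among the chosen.
{North, East, West}: Norris→North 2, Orton→North 3, Calder→East 9, Ryde→West 2, Kent→East 5. Service cost 21.
{North, South, West}: service cost 25
{North, South, East}: service cost 27
Among all 4 size-3 choices, {North, East, West} is lowest.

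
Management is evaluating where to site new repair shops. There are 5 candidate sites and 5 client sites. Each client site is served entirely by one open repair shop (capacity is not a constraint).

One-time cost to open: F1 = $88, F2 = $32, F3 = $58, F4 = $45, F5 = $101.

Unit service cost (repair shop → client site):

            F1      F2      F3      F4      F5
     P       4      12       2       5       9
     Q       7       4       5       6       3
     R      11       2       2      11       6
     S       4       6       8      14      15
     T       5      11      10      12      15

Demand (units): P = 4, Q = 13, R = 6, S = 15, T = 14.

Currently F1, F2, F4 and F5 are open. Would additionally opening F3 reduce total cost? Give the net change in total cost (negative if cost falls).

No — net change +50 (cost rises by 50).

Current service cost with {F1, F2, F4, F5}: 197.
Adding F3: each client site re-picks its cheapest; new service cost 189, saving 8.
Extra fixed cost: 58. Net change = 58 − 8 = 50.
(Totals: 463 → 513.)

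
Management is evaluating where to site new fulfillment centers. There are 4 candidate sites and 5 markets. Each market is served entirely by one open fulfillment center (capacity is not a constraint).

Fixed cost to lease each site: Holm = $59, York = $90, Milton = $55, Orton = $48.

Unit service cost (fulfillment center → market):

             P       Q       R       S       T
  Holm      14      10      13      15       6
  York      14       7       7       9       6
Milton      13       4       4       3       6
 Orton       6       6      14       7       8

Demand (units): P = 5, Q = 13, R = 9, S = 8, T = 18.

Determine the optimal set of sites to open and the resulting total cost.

For any fixed open set, each market goes to its cheapest open site; total = fixed + service.
{Milton}: P→Milton 13·5=65, Q→Milton 4·13=52, R→Milton 4·9=36, S→Milton 3·8=24, T→Milton 6·18=108. Service 285; fixed 55; total 340.
{Milton, Orton}: service 250 + fixed 103 = 353
{Holm, Milton}: service 285 + fixed 114 = 399
{Holm, York, Milton, Orton}: service 250 + fixed 252 = 502
No other subset beats 340.

Open Milton only; minimum total cost 340.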